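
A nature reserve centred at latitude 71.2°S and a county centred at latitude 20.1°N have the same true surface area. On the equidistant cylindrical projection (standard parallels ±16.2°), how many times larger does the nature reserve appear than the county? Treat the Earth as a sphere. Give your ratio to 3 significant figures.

2.91

The equidistant cylindrical projection with φ₀ = 16.2° has h = 1 (meridians true) and k = cos φ₀ / cos φ along parallels.
Areal scale at 71.2°: h·k = 1.000 × 2.980 = 2.980.
Areal scale at 20.1°: h·k = 1.000 × 1.023 = 1.023.
Ratio = 2.980/1.023 ≈ 2.91.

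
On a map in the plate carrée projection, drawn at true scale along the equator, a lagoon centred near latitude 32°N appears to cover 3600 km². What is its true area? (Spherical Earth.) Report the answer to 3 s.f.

3050 km²

For the equirectangular projection with φ₀ = 0 (plate carrée), h = 1 along meridians and k = sec φ along parallels.
Areal scale = h·k = 1 × sec φ; at 32°, h = 1.000, k = 1.179, so h·k = 1.179.
True area = apparent / (areal scale) = 3600 / 1.179 ≈ 3050 km².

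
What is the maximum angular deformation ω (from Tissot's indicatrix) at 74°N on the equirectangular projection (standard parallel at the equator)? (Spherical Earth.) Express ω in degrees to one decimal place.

Plate carrée maps x = Rλ, y = Rφ. The meridian scale is h = 1 and the parallel scale is k = 1/cos φ = sec φ.
At 74°: h = 1.000, k = 3.628; principal scales a = 3.628, b = 1.000.
sin(ω/2) = (a − b)/(a + b) = 2.628/4.628 = 0.5678, so ω = 2 arcsin(0.5678) ≈ 69.2°.

69.2°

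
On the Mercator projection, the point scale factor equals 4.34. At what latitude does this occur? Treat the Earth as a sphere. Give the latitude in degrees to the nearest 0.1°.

76.7°

Mercator scale is k = sec φ = 1/cos φ.
1/cos φ = 4.34  ⇒  cos φ = 0.2304  ⇒  φ = arccos(0.2304) ≈ 76.7°.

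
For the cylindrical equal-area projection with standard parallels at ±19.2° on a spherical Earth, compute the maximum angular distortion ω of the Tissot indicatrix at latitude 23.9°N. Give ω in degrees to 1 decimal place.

A cylindrical equal-area projection with standard parallel φ₀ has meridian scale h = cos φ / cos φ₀ and parallel scale k = cos φ₀ / cos φ (so areas are preserved, h·k = 1).
At 23.9°: h = 0.9681, k = 1.033; principal scales a = 1.033, b = 0.9681.
sin(ω/2) = (a − b)/(a + b) = 0.06484/2.001 = 0.03241, so ω = 2 arcsin(0.03241) ≈ 3.7°.

3.7°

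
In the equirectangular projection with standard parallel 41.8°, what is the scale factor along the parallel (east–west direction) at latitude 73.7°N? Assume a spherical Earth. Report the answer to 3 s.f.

2.66

In the equirectangular projection with standard parallel φ₀ = 41.8° (x = Rλ cos φ₀, y = Rφ), meridians are true-scale (h = 1) and the parallel scale is k = cos φ₀ / cos φ.
k = cos 41.8° / cos 73.7° = 0.7455/0.2807 = 2.656.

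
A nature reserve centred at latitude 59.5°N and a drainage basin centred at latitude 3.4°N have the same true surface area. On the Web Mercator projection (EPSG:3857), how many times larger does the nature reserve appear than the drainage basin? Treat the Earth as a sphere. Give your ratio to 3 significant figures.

3.87

Mercator areal scale is sec²φ.
At 59.5°: sec²(59.5°) = 1/0.5075² = 3.882.
At 3.4°: sec²(3.4°) = 1/0.9982² = 1.004.
Ratio = 3.882/1.004 = cos²(3.4°)/cos²(59.5°) ≈ 3.87.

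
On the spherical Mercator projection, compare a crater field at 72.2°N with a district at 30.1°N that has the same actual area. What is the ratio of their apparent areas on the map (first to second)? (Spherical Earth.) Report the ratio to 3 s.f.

8.01

Mercator is conformal with k = sec φ, so areal scale = k² = sec²φ.
At 72.2°: sec²(72.2°) = 1/0.3057² = 10.70.
At 30.1°: sec²(30.1°) = 1/0.8652² = 1.336.
Ratio = 10.70/1.336 = cos²(30.1°)/cos²(72.2°) ≈ 8.01.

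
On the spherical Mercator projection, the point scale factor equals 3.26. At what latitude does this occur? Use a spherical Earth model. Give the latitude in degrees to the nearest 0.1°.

72.1°

Mercator scale is k = sec φ = 1/cos φ.
1/cos φ = 3.26  ⇒  cos φ = 0.3067  ⇒  φ = arccos(0.3067) ≈ 72.1°.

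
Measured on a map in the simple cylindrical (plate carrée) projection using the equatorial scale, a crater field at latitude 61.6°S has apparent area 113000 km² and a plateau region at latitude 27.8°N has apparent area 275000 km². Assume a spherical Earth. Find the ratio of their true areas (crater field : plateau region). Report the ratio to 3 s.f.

Plate carrée has h = 1 and k = sec φ, giving areal scale sec φ; true area = (apparent area) · cos φ.
True area of crater field: 113000 × cos(61.6°) = 113000 × 0.4756 = 53750 km².
True area of plateau region: 275000 × cos(27.8°) = 275000 × 0.8846 = 243300 km².
Ratio = 53750 / 243300 ≈ 0.221.

0.221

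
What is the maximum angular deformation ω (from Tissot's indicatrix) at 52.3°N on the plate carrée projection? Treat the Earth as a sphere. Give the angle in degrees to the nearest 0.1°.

Plate carrée maps x = Rλ, y = Rφ. The meridian scale is h = 1 and the parallel scale is k = 1/cos φ = sec φ.
At 52.3°: h = 1.000, k = 1.635; principal scales a = 1.635, b = 1.000.
sin(ω/2) = (a − b)/(a + b) = 0.6353/2.635 = 0.2411, so ω = 2 arcsin(0.2411) ≈ 27.9°.

27.9°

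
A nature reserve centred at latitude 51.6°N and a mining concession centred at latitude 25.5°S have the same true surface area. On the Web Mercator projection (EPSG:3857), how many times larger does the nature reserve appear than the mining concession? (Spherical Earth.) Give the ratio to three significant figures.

On Mercator, area is exaggerated by sec²φ = 1/cos²φ.
At 51.6°: sec²(51.6°) = 1/0.6211² = 2.592.
At 25.5°: sec²(25.5°) = 1/0.9026² = 1.228.
Ratio = 2.592/1.228 = cos²(25.5°)/cos²(51.6°) ≈ 2.11.

2.11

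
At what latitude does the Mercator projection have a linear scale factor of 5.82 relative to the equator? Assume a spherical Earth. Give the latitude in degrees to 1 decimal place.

80.1°

Mercator scale is k = sec φ = 1/cos φ.
1/cos φ = 5.82  ⇒  cos φ = 0.1718  ⇒  φ = arccos(0.1718) ≈ 80.1°.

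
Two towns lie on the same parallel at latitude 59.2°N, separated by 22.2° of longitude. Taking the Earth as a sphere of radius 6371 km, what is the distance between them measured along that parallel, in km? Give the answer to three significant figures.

1260 km

Arc length along a parallel = R cos φ · Δλ (with Δλ in radians).
= 6371 × cos 59.2° × (22.2° × π/180) = 6371 × 0.5120 × 0.3875 ≈ 1260 km.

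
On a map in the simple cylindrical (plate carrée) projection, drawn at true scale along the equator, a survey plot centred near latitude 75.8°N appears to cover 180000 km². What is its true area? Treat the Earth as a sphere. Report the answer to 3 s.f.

Plate carrée maps x = Rλ, y = Rφ. The meridian scale is h = 1 and the parallel scale is k = 1/cos φ = sec φ.
Areal scale = h·k = 1 × sec φ; at 75.8°, h = 1.000, k = 4.077, so h·k = 4.077.
True area = apparent / (areal scale) = 180000 / 4.077 ≈ 44200 km².

44200 km²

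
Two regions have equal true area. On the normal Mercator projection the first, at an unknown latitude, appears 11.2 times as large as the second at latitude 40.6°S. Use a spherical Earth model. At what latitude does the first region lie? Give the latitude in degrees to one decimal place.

76.9°

For equal true areas on Mercator, apparent areas scale as sec²φ, so the ratio is cos²φ₂ / cos²φ₁.
cos²φ₂ / cos²φ₁ = 11.2  ⇒  cos φ₁ = cos 40.6° / √11.2 = 0.7593/3.347 = 0.2269.
φ₁ = arccos(0.2269) ≈ 76.9°.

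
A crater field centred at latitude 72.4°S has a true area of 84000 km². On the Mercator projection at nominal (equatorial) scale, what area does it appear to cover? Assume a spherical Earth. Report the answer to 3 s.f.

Mercator is conformal, so the point scale is isotropic: h = k = sec φ = 1/cos φ.
Areal scale = k² = sec²φ = 1/cos²(72.4°) = 1/0.3024² = 10.94.
Apparent area = 84000 × 10.94 ≈ 919000 km².

919000 km²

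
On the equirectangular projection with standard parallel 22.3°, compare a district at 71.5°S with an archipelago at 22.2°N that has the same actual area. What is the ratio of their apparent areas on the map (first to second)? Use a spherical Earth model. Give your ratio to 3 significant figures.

2.92

In the equirectangular projection with standard parallel φ₀ = 22.3° (x = Rλ cos φ₀, y = Rφ), meridians are true-scale (h = 1) and the parallel scale is k = cos φ₀ / cos φ.
Areal scale at 71.5°: h·k = 1.000 × 2.916 = 2.916.
Areal scale at 22.2°: h·k = 1.000 × 0.9993 = 0.9993.
Ratio = 2.916/0.9993 ≈ 2.92.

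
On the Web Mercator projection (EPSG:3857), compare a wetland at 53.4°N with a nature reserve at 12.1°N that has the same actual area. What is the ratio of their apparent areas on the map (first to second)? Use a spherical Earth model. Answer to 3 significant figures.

Mercator areal scale is sec²φ.
At 53.4°: sec²(53.4°) = 1/0.5962² = 2.813.
At 12.1°: sec²(12.1°) = 1/0.9778² = 1.046.
Ratio = 2.813/1.046 = cos²(12.1°)/cos²(53.4°) ≈ 2.69.

2.69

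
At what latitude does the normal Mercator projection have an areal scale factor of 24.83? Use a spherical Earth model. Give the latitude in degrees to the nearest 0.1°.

78.4°

Mercator areal scale is sec²φ.
sec²φ = 24.83  ⇒  cos²φ = 0.04027  ⇒  cos φ = 0.2007.
φ = arccos(0.2007) ≈ 78.4°.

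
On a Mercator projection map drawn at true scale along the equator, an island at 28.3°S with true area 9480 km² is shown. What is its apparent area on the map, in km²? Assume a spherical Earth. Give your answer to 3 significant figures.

12200 km²

The Mercator projection is conformal; its linear scale factor is the same in every direction and equals sec φ = 1/cos φ.
Areal scale = k² = sec²φ = 1/cos²(28.3°) = 1/0.8805² = 1.290.
Apparent area = 9480 × 1.290 ≈ 12200 km².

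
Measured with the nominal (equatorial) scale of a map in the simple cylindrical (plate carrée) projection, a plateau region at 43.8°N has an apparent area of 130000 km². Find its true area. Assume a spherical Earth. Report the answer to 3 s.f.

Plate carrée maps x = Rλ, y = Rφ. The meridian scale is h = 1 and the parallel scale is k = 1/cos φ = sec φ.
Areal scale = h·k = 1 × sec φ; at 43.8°, h = 1.000, k = 1.386, so h·k = 1.386.
True area = apparent / (areal scale) = 130000 / 1.386 ≈ 93800 km².

93800 km²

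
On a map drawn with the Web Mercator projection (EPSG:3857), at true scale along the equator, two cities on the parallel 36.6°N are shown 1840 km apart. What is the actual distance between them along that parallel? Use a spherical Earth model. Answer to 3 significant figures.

1480 km

The Mercator projection is conformal; its linear scale factor is the same in every direction and equals sec φ = 1/cos φ.
Along the parallel at 36.6°, map distances are exaggerated by k = sec 36.6° = 1.246.
True distance = 1840 / 1.246 = 1840 × cos 36.6° ≈ 1480 km.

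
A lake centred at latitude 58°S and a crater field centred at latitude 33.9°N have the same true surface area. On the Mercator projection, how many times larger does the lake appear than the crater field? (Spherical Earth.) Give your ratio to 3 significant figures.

2.45

Mercator is conformal with k = sec φ, so areal scale = k² = sec²φ.
At 58°: sec²(58°) = 1/0.5299² = 3.561.
At 33.9°: sec²(33.9°) = 1/0.8300² = 1.452.
Ratio = 3.561/1.452 = cos²(33.9°)/cos²(58°) ≈ 2.45.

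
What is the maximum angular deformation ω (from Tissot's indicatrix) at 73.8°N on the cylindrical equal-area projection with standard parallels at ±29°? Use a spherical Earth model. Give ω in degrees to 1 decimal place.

109.2°

A cylindrical equal-area projection with standard parallel φ₀ has meridian scale h = cos φ / cos φ₀ and parallel scale k = cos φ₀ / cos φ (so areas are preserved, h·k = 1).
At 73.8°: h = 0.3190, k = 3.135; principal scales a = 3.135, b = 0.3190.
sin(ω/2) = (a − b)/(a + b) = 2.816/3.454 = 0.8153, so ω = 2 arcsin(0.8153) ≈ 109.2°.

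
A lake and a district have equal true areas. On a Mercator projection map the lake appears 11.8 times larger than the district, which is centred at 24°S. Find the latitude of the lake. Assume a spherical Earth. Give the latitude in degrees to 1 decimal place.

For equal true areas on Mercator, apparent areas scale as sec²φ, so the ratio is cos²φ₂ / cos²φ₁.
cos²φ₂ / cos²φ₁ = 11.8  ⇒  cos φ₁ = cos 24° / √11.8 = 0.9135/3.435 = 0.2659.
φ₁ = arccos(0.2659) ≈ 74.6°.

74.6°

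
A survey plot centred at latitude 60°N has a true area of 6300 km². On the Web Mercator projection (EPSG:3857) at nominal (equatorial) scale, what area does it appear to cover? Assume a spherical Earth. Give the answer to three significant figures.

25200 km²

Mercator is conformal, so the point scale is isotropic: h = k = sec φ = 1/cos φ.
Areal scale = k² = sec²φ = 1/cos²(60°) = 1/0.5000² = 4.000.
Apparent area = 6300 × 4.000 ≈ 25200 km².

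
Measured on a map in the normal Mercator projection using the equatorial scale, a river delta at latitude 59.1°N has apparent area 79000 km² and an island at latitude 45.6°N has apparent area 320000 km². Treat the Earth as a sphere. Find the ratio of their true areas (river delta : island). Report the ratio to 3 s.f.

Since Mercator area scale is 1/cos²φ, the true area equals the apparent area multiplied by cos²φ.
True area of river delta: 79000 × cos²(59.1°) = 79000 × 0.2637 = 20830 km².
True area of island: 320000 × cos²(45.6°) = 320000 × 0.4895 = 156600 km².
Ratio = 20830 / 156600 ≈ 0.133.

0.133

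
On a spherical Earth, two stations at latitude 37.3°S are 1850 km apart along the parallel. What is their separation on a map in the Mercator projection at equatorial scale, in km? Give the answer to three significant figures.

For Mercator, h = k = sec φ (a conformal cylindrical projection has a single point scale, 1/cos φ).
Along the parallel, k = sec 37.3° = 1/0.7955 = 1.257.
Map distance = 1850 × 1.257 ≈ 2330 km.

2330 km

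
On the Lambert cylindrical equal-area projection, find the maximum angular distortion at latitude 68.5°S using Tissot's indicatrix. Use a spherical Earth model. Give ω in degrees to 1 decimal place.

The Lambert cylindrical equal-area projection is the cylindrical equal-area projection with its standard parallel at the equator (φ₀ = 0). A cylindrical equal-area projection with standard parallel φ₀ has meridian scale h = cos φ / cos φ₀ and parallel scale k = cos φ₀ / cos φ (so areas are preserved, h·k = 1).
At 68.5°: h = 0.3665, k = 2.729; principal scales a = 2.729, b = 0.3665.
sin(ω/2) = (a − b)/(a + b) = 2.362/3.095 = 0.7632, so ω = 2 arcsin(0.7632) ≈ 99.5°.

99.5°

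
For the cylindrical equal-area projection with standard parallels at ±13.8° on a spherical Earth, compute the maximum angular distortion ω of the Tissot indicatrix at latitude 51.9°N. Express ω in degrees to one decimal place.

50.3°

A cylindrical equal-area projection with standard parallel φ₀ has meridian scale h = cos φ / cos φ₀ and parallel scale k = cos φ₀ / cos φ (so areas are preserved, h·k = 1).
At 51.9°: h = 0.6354, k = 1.574; principal scales a = 1.574, b = 0.6354.
sin(ω/2) = (a − b)/(a + b) = 0.9385/2.209 = 0.4248, so ω = 2 arcsin(0.4248) ≈ 50.3°.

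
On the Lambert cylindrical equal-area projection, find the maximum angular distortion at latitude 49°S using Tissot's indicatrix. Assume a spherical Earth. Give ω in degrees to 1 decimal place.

46.9°

The Lambert cylindrical equal-area projection is the cylindrical equal-area projection with its standard parallel at the equator (φ₀ = 0). A cylindrical equal-area projection with standard parallel φ₀ has meridian scale h = cos φ / cos φ₀ and parallel scale k = cos φ₀ / cos φ (so areas are preserved, h·k = 1).
At 49°: h = 0.6561, k = 1.524; principal scales a = 1.524, b = 0.6561.
sin(ω/2) = (a − b)/(a + b) = 0.8682/2.180 = 0.3982, so ω = 2 arcsin(0.3982) ≈ 46.9°.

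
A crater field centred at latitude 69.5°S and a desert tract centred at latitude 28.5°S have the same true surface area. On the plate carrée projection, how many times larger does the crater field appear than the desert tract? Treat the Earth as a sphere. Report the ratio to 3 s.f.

For the equirectangular projection with φ₀ = 0 (plate carrée), h = 1 along meridians and k = sec φ along parallels.
Areal scale at 69.5°: h·k = 1.000 × 2.855 = 2.855.
Areal scale at 28.5°: h·k = 1.000 × 1.138 = 1.138.
Ratio = 2.855/1.138 ≈ 2.51.

2.51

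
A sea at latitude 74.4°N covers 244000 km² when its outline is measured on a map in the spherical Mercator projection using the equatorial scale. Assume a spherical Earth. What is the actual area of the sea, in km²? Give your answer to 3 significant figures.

For Mercator, h = k = sec φ (a conformal cylindrical projection has a single point scale, 1/cos φ).
Areal scale = k² = sec²φ = 1/cos²(74.4°) = 1/0.2689² = 13.83.
True area = apparent / (areal scale) = 244000 / 13.83 ≈ 17600 km².

17600 km²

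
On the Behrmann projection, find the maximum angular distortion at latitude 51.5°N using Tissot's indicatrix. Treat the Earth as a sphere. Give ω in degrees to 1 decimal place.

The Behrmann projection is cylindrical equal-area with φ₀ = 30°. Cylindrical equal-area (φ₀ = 30°): h = cos φ / cos 30° along meridians, k = cos 30° / cos φ along parallels; h·k = 1.
At 51.5°: h = 0.7188, k = 1.391; principal scales a = 1.391, b = 0.7188.
sin(ω/2) = (a − b)/(a + b) = 0.6724/2.110 = 0.3187, so ω = 2 arcsin(0.3187) ≈ 37.2°.

37.2°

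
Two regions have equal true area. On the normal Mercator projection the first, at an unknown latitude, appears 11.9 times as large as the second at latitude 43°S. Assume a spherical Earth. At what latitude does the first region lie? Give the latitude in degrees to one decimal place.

77.8°

For equal true areas on Mercator, apparent areas scale as sec²φ, so the ratio is cos²φ₂ / cos²φ₁.
cos²φ₂ / cos²φ₁ = 11.9  ⇒  cos φ₁ = cos 43° / √11.9 = 0.7314/3.450 = 0.2120.
φ₁ = arccos(0.2120) ≈ 77.8°.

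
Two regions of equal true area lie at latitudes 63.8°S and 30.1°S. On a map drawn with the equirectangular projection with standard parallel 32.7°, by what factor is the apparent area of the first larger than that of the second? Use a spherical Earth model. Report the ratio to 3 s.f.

1.96

In the equirectangular projection with standard parallel φ₀ = 32.7° (x = Rλ cos φ₀, y = Rφ), meridians are true-scale (h = 1) and the parallel scale is k = cos φ₀ / cos φ.
Areal scale at 63.8°: h·k = 1.000 × 1.906 = 1.906.
Areal scale at 30.1°: h·k = 1.000 × 0.9727 = 0.9727.
Ratio = 1.906/0.9727 ≈ 1.96.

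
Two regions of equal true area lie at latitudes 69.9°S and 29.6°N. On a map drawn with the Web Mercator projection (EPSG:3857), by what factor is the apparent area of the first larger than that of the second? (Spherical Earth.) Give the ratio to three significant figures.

On Mercator, area is exaggerated by sec²φ = 1/cos²φ.
At 69.9°: sec²(69.9°) = 1/0.3437² = 8.467.
At 29.6°: sec²(29.6°) = 1/0.8695² = 1.323.
Ratio = 8.467/1.323 = cos²(29.6°)/cos²(69.9°) ≈ 6.40.

6.40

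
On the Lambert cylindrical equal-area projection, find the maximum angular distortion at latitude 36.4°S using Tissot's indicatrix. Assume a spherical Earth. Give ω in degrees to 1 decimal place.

The Lambert cylindrical equal-area projection is the cylindrical equal-area projection with its standard parallel at the equator (φ₀ = 0). Cylindrical equal-area (φ₀ = 0°): h = cos φ / cos 0° along meridians, k = cos 0° / cos φ along parallels; h·k = 1.
At 36.4°: h = 0.8049, k = 1.242; principal scales a = 1.242, b = 0.8049.
sin(ω/2) = (a − b)/(a + b) = 0.4375/2.047 = 0.2137, so ω = 2 arcsin(0.2137) ≈ 24.7°.

24.7°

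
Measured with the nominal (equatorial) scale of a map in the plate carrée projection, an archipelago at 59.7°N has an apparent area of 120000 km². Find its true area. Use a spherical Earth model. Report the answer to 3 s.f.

60500 km²

In the plate carrée (x = Rλ, y = Rφ), meridians are true-scale (h = 1) and parallels are stretched by k = sec φ.
Areal scale = h·k = 1 × sec φ; at 59.7°, h = 1.000, k = 1.982, so h·k = 1.982.
True area = apparent / (areal scale) = 120000 / 1.982 ≈ 60500 km².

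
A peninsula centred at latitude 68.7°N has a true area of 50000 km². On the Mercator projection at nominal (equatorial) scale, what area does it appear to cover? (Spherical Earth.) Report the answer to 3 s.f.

379000 km²

Mercator is conformal, so the point scale is isotropic: h = k = sec φ = 1/cos φ.
Areal scale = k² = sec²φ = 1/cos²(68.7°) = 1/0.3633² = 7.579.
Apparent area = 50000 × 7.579 ≈ 379000 km².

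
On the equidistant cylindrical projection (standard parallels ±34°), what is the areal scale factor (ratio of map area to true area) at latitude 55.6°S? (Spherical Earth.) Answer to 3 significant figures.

With standard parallel φ₀ = 34°, the equirectangular projection gives x = Rλ cos φ₀, y = Rφ, so h = 1 and k = cos 34° / cos φ.
Areal scale = h·k = 1 × cos φ₀ / cos φ; at 55.6°, h = 1.000, k = 1.467, so h·k = 1.467.

1.47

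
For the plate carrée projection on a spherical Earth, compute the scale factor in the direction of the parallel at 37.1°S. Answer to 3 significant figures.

Plate carrée maps x = Rλ, y = Rφ. The meridian scale is h = 1 and the parallel scale is k = 1/cos φ = sec φ.
k = 1/cos 37.1° = 1/0.7976 = 1.254.

1.25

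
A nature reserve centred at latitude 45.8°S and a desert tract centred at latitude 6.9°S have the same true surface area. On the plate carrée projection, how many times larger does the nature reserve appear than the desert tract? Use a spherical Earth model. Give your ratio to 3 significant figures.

For the equirectangular projection with φ₀ = 0 (plate carrée), h = 1 along meridians and k = sec φ along parallels.
Areal scale at 45.8°: h·k = 1.000 × 1.434 = 1.434.
Areal scale at 6.9°: h·k = 1.000 × 1.007 = 1.007.
Ratio = 1.434/1.007 ≈ 1.42.

1.42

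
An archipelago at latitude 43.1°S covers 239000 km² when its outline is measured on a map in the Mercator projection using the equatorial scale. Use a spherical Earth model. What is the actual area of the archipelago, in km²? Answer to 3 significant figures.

The Mercator projection is conformal; its linear scale factor is the same in every direction and equals sec φ = 1/cos φ.
Areal scale = k² = sec²φ = 1/cos²(43.1°) = 1/0.7302² = 1.876.
True area = apparent / (areal scale) = 239000 / 1.876 ≈ 127000 km².

127000 km²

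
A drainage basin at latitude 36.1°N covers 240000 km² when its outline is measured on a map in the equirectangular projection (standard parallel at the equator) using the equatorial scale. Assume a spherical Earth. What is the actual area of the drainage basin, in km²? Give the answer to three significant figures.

194000 km²

In the plate carrée (x = Rλ, y = Rφ), meridians are true-scale (h = 1) and parallels are stretched by k = sec φ.
Areal scale = h·k = 1 × sec φ; at 36.1°, h = 1.000, k = 1.238, so h·k = 1.238.
True area = apparent / (areal scale) = 240000 / 1.238 ≈ 194000 km².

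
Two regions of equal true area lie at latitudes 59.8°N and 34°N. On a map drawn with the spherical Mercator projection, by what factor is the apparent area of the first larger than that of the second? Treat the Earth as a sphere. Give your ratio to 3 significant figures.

2.72

Mercator is conformal with k = sec φ, so areal scale = k² = sec²φ.
At 59.8°: sec²(59.8°) = 1/0.5030² = 3.952.
At 34°: sec²(34°) = 1/0.8290² = 1.455.
Ratio = 3.952/1.455 = cos²(34°)/cos²(59.8°) ≈ 2.72.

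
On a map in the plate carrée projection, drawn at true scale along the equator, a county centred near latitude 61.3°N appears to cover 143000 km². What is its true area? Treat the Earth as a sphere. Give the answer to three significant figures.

Plate carrée maps x = Rλ, y = Rφ. The meridian scale is h = 1 and the parallel scale is k = 1/cos φ = sec φ.
Areal scale = h·k = 1 × sec φ; at 61.3°, h = 1.000, k = 2.082, so h·k = 2.082.
True area = apparent / (areal scale) = 143000 / 2.082 ≈ 68700 km².

68700 km²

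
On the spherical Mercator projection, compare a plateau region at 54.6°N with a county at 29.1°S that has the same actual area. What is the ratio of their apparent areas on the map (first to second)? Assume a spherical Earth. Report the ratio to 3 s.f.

2.28

On Mercator, area is exaggerated by sec²φ = 1/cos²φ.
At 54.6°: sec²(54.6°) = 1/0.5793² = 2.980.
At 29.1°: sec²(29.1°) = 1/0.8738² = 1.310.
Ratio = 2.980/1.310 = cos²(29.1°)/cos²(54.6°) ≈ 2.28.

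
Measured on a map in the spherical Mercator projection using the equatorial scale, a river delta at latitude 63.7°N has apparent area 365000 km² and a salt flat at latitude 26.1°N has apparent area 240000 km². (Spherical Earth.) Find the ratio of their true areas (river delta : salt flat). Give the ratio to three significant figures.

Mercator's areal exaggeration is sec²φ; hence true area = (apparent area) · cos²φ.
True area of river delta: 365000 × cos²(63.7°) = 365000 × 0.1963 = 71650 km².
True area of salt flat: 240000 × cos²(26.1°) = 240000 × 0.8065 = 193500 km².
Ratio = 71650 / 193500 ≈ 0.370.

0.370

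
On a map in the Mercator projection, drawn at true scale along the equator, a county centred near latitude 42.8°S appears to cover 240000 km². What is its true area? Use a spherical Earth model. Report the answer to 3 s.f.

129000 km²

Mercator is conformal, so the point scale is isotropic: h = k = sec φ = 1/cos φ.
Areal scale = k² = sec²φ = 1/cos²(42.8°) = 1/0.7337² = 1.857.
True area = apparent / (areal scale) = 240000 / 1.857 ≈ 129000 km².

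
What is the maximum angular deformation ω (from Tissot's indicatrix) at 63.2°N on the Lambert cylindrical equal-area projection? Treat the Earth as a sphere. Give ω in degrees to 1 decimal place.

The Lambert cylindrical equal-area projection is the cylindrical equal-area projection with its standard parallel at the equator (φ₀ = 0). For cylindrical equal-area with standard parallel φ₀, h = cos φ / cos φ₀ and k = cos φ₀ / cos φ, so h·k = 1.
At 63.2°: h = 0.4509, k = 2.218; principal scales a = 2.218, b = 0.4509.
sin(ω/2) = (a − b)/(a + b) = 1.767/2.669 = 0.6621, so ω = 2 arcsin(0.6621) ≈ 82.9°.

82.9°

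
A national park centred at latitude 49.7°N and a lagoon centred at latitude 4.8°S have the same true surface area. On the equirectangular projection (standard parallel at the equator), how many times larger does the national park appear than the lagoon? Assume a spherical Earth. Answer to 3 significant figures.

Plate carrée maps x = Rλ, y = Rφ. The meridian scale is h = 1 and the parallel scale is k = 1/cos φ = sec φ.
Areal scale at 49.7°: h·k = 1.000 × 1.546 = 1.546.
Areal scale at 4.8°: h·k = 1.000 × 1.004 = 1.004.
Ratio = 1.546/1.004 ≈ 1.54.

1.54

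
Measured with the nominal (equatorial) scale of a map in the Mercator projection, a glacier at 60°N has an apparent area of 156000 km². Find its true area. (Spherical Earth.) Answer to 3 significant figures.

Mercator is conformal, so the point scale is isotropic: h = k = sec φ = 1/cos φ.
Areal scale = k² = sec²φ = 1/cos²(60°) = 1/0.5000² = 4.000.
True area = apparent / (areal scale) = 156000 / 4.000 ≈ 39000 km².

39000 km²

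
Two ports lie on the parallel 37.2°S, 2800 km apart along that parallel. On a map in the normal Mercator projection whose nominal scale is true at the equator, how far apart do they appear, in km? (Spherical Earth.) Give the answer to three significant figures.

3520 km

For Mercator, h = k = sec φ (a conformal cylindrical projection has a single point scale, 1/cos φ).
Along the parallel, k = sec 37.2° = 1/0.7965 = 1.255.
Map distance = 2800 × 1.255 ≈ 3520 km.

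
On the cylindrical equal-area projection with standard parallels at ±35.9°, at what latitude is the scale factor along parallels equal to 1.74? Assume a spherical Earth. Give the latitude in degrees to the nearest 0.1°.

62.3°

A cylindrical equal-area projection with standard parallel φ₀ has meridian scale h = cos φ / cos φ₀ and parallel scale k = cos φ₀ / cos φ (so areas are preserved, h·k = 1).
k = cos φ₀ / cos φ = 1.74  ⇒  cos φ = cos 35.9° / 1.74 = 0.4655.
φ = arccos(0.4655) ≈ 62.3°.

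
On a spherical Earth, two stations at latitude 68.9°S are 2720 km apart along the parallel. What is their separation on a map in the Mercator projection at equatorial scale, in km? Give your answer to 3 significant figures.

7560 km

Mercator is conformal, so the point scale is isotropic: h = k = sec φ = 1/cos φ.
Along the parallel, k = sec 68.9° = 1/0.3600 = 2.778.
Map distance = 2720 × 2.778 ≈ 7560 km.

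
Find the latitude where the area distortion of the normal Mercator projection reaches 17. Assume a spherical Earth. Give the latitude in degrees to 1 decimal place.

76.0°

Mercator areal scale is sec²φ.
sec²φ = 17  ⇒  cos²φ = 0.05882  ⇒  cos φ = 0.2425.
φ = arccos(0.2425) ≈ 76.0°.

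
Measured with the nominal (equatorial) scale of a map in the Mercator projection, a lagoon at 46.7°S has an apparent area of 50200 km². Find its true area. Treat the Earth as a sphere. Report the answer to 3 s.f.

For Mercator, h = k = sec φ (a conformal cylindrical projection has a single point scale, 1/cos φ).
Areal scale = k² = sec²φ = 1/cos²(46.7°) = 1/0.6858² = 2.126.
True area = apparent / (areal scale) = 50200 / 2.126 ≈ 23600 km².

23600 km²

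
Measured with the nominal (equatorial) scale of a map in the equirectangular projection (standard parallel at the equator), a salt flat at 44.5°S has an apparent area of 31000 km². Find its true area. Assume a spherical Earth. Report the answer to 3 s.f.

22100 km²

Plate carrée maps x = Rλ, y = Rφ. The meridian scale is h = 1 and the parallel scale is k = 1/cos φ = sec φ.
Areal scale = h·k = 1 × sec φ; at 44.5°, h = 1.000, k = 1.402, so h·k = 1.402.
True area = apparent / (areal scale) = 31000 / 1.402 ≈ 22100 km².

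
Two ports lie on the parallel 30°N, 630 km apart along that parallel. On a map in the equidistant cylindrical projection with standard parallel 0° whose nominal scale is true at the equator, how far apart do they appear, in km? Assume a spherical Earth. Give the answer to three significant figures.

In the plate carrée (x = Rλ, y = Rφ), meridians are true-scale (h = 1) and parallels are stretched by k = sec φ.
Along the parallel, k = sec 30° = 1/0.8660 = 1.155.
Map distance = 630 × 1.155 ≈ 727 km.

727 km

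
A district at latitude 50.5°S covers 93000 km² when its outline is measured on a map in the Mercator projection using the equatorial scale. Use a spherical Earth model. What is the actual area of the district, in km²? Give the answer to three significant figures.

Mercator is conformal, so the point scale is isotropic: h = k = sec φ = 1/cos φ.
Areal scale = k² = sec²φ = 1/cos²(50.5°) = 1/0.6361² = 2.472.
True area = apparent / (areal scale) = 93000 / 2.472 ≈ 37600 km².

37600 km²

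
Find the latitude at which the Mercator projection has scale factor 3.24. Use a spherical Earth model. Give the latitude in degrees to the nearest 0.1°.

Mercator scale is k = sec φ = 1/cos φ.
1/cos φ = 3.24  ⇒  cos φ = 0.3086  ⇒  φ = arccos(0.3086) ≈ 72.0°.

72.0°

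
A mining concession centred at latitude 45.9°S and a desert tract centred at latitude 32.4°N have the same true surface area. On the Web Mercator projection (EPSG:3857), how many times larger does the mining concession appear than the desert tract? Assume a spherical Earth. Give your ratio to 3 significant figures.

1.47

Mercator is conformal with k = sec φ, so areal scale = k² = sec²φ.
At 45.9°: sec²(45.9°) = 1/0.6959² = 2.065.
At 32.4°: sec²(32.4°) = 1/0.8443² = 1.403.
Ratio = 2.065/1.403 = cos²(32.4°)/cos²(45.9°) ≈ 1.47.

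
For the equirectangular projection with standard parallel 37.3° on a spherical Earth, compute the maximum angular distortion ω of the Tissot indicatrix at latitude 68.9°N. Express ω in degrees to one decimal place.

44.3°

In the equirectangular projection with standard parallel φ₀ = 37.3° (x = Rλ cos φ₀, y = Rφ), meridians are true-scale (h = 1) and the parallel scale is k = cos φ₀ / cos φ.
At 68.9°: h = 1.000, k = 2.210; principal scales a = 2.210, b = 1.000.
sin(ω/2) = (a − b)/(a + b) = 1.210/3.210 = 0.3769, so ω = 2 arcsin(0.3769) ≈ 44.3°.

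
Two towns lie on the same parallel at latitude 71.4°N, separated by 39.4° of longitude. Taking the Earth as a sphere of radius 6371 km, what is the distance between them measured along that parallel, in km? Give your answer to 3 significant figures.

1400 km

Arc length along a parallel = R cos φ · Δλ (with Δλ in radians).
= 6371 × cos 71.4° × (39.4° × π/180) = 6371 × 0.3190 × 0.6877 ≈ 1400 km.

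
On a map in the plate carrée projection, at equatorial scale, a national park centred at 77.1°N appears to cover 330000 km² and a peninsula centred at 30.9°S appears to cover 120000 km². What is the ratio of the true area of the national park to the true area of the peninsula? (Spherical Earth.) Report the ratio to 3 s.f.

0.715

Plate carrée has h = 1 and k = sec φ, giving areal scale sec φ; true area = (apparent area) · cos φ.
True area of national park: 330000 × cos(77.1°) = 330000 × 0.2233 = 73670 km².
True area of peninsula: 120000 × cos(30.9°) = 120000 × 0.8581 = 103000 km².
Ratio = 73670 / 103000 ≈ 0.715.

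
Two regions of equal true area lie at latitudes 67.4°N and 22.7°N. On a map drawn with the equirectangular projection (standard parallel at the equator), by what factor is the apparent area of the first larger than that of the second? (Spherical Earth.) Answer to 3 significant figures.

For the equirectangular projection with φ₀ = 0 (plate carrée), h = 1 along meridians and k = sec φ along parallels.
Areal scale at 67.4°: h·k = 1.000 × 2.602 = 2.602.
Areal scale at 22.7°: h·k = 1.000 × 1.084 = 1.084.
Ratio = 2.602/1.084 ≈ 2.40.

2.40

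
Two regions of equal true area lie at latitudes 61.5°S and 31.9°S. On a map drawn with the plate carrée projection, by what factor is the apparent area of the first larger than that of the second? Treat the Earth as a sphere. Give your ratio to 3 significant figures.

Plate carrée maps x = Rλ, y = Rφ. The meridian scale is h = 1 and the parallel scale is k = 1/cos φ = sec φ.
Areal scale at 61.5°: h·k = 1.000 × 2.096 = 2.096.
Areal scale at 31.9°: h·k = 1.000 × 1.178 = 1.178.
Ratio = 2.096/1.178 ≈ 1.78.

1.78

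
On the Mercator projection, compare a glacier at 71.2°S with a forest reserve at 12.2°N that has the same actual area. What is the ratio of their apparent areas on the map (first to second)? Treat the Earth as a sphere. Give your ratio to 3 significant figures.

9.20

Mercator areal scale is sec²φ.
At 71.2°: sec²(71.2°) = 1/0.3223² = 9.629.
At 12.2°: sec²(12.2°) = 1/0.9774² = 1.047.
Ratio = 9.629/1.047 = cos²(12.2°)/cos²(71.2°) ≈ 9.20.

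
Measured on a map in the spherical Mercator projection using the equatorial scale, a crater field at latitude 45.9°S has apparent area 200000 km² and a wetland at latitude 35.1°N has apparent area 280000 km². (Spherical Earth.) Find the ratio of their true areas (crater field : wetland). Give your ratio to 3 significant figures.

0.517

Since Mercator area scale is 1/cos²φ, the true area equals the apparent area multiplied by cos²φ.
True area of crater field: 200000 × cos²(45.9°) = 200000 × 0.4843 = 96860 km².
True area of wetland: 280000 × cos²(35.1°) = 280000 × 0.6694 = 187400 km².
Ratio = 96860 / 187400 ≈ 0.517.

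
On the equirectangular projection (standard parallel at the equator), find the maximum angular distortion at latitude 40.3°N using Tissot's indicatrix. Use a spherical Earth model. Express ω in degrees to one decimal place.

15.5°

Plate carrée maps x = Rλ, y = Rφ. The meridian scale is h = 1 and the parallel scale is k = 1/cos φ = sec φ.
At 40.3°: h = 1.000, k = 1.311; principal scales a = 1.311, b = 1.000.
sin(ω/2) = (a − b)/(a + b) = 0.3112/2.311 = 0.1346, so ω = 2 arcsin(0.1346) ≈ 15.5°.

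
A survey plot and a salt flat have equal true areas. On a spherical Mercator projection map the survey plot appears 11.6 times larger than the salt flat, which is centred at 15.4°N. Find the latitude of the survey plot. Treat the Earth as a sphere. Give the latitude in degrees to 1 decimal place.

73.6°

For equal true areas on Mercator, apparent areas scale as sec²φ, so the ratio is cos²φ₂ / cos²φ₁.
cos²φ₂ / cos²φ₁ = 11.6  ⇒  cos φ₁ = cos 15.4° / √11.6 = 0.9641/3.406 = 0.2831.
φ₁ = arccos(0.2831) ≈ 73.6°.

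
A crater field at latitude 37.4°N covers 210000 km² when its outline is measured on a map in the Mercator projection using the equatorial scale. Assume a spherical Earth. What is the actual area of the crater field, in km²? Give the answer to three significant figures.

133000 km²

For Mercator, h = k = sec φ (a conformal cylindrical projection has a single point scale, 1/cos φ).
Areal scale = k² = sec²φ = 1/cos²(37.4°) = 1/0.7944² = 1.585.
True area = apparent / (areal scale) = 210000 / 1.585 ≈ 133000 km².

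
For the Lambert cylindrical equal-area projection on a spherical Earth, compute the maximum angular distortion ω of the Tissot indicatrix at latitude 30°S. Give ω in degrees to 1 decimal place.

The Lambert cylindrical equal-area projection is the cylindrical equal-area projection with its standard parallel at the equator (φ₀ = 0). A cylindrical equal-area projection with standard parallel φ₀ has meridian scale h = cos φ / cos φ₀ and parallel scale k = cos φ₀ / cos φ (so areas are preserved, h·k = 1).
At 30°: h = 0.8660, k = 1.155; principal scales a = 1.155, b = 0.8660.
sin(ω/2) = (a − b)/(a + b) = 0.2887/2.021 = 0.1429, so ω = 2 arcsin(0.1429) ≈ 16.4°.

16.4°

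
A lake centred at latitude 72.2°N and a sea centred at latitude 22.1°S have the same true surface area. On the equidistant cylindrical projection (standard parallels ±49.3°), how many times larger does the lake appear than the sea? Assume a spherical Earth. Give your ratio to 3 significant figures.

The equidistant cylindrical projection with φ₀ = 49.3° has h = 1 (meridians true) and k = cos φ₀ / cos φ along parallels.
Areal scale at 72.2°: h·k = 1.000 × 2.133 = 2.133.
Areal scale at 22.1°: h·k = 1.000 × 0.7038 = 0.7038.
Ratio = 2.133/0.7038 ≈ 3.03.

3.03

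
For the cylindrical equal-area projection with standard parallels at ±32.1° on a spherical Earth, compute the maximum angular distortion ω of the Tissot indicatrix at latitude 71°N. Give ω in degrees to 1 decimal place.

95.9°

A cylindrical equal-area projection with standard parallel φ₀ has meridian scale h = cos φ / cos φ₀ and parallel scale k = cos φ₀ / cos φ (so areas are preserved, h·k = 1).
At 71°: h = 0.3843, k = 2.602; principal scales a = 2.602, b = 0.3843.
sin(ω/2) = (a − b)/(a + b) = 2.218/2.986 = 0.7426, so ω = 2 arcsin(0.7426) ≈ 95.9°.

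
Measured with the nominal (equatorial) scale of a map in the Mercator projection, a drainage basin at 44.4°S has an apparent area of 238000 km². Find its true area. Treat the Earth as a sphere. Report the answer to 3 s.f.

For Mercator, h = k = sec φ (a conformal cylindrical projection has a single point scale, 1/cos φ).
Areal scale = k² = sec²φ = 1/cos²(44.4°) = 1/0.7145² = 1.959.
True area = apparent / (areal scale) = 238000 / 1.959 ≈ 121000 km².

121000 km²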